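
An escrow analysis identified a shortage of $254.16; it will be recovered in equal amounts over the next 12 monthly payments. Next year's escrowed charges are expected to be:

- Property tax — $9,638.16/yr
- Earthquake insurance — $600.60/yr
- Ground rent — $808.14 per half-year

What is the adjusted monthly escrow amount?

Property tax — $9,638.16 per year
Earthquake insurance — $600.60 per year
Ground rent — $808.14 × 2 = $1,616.28 per year
Total annual escrow = $9,638.16 + $600.60 + $1,616.28 = $11,855.04
Per month = $11,855.04 ÷ 12 = $987.92
Shortage per month = $254.16 ÷ 12 = $21.18
Adjusted monthly = $987.92 + $21.18 = $1,009.10

$1,009.10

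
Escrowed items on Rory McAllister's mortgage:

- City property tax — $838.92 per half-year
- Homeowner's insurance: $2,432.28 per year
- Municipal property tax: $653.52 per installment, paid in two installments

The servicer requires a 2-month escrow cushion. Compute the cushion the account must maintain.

$902.86

City property tax: $838.92 × 2 = $1,677.84/yr
Homeowner's insurance: $2,432.28/yr
Municipal property tax: $653.52 × 2 = $1,307.04/yr
Total annual escrow = $1,677.84 + $2,432.28 + $1,307.04 = $5,417.16
Monthly escrow = $5,417.16 / 12 = $451.43
Reserve = 2 × $451.43 = $902.86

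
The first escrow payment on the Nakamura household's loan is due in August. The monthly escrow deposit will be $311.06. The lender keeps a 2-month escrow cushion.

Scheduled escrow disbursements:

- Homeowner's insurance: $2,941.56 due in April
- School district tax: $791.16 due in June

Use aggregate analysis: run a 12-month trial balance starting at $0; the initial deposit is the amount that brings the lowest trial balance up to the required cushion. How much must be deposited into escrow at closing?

$933.18

Cushion = 2 × $311.06 = $622.12
Trial balance (start $0, +$311.06 each month, − disbursements):
  Aug: +$311.06 → $311.06
  Sep: +$311.06 → $622.12
  Oct: +$311.06 → $933.18
  Nov: +$311.06 → $1,244.24
  Dec: +$311.06 → $1,555.30
  Jan: +$311.06 → $1,866.36
  Feb: +$311.06 → $2,177.42
  Mar: +$311.06 → $2,488.48
  Apr: +$311.06 − $2,941.56 → -$142.02
  May: +$311.06 → $169.04
  Jun: +$311.06 − $791.16 → -$311.06
  Jul: +$311.06 → $0.00
Lowest trial balance = -$311.06 (Jun)
Initial deposit = cushion − low point = $622.12 − (-$311.06) = $933.18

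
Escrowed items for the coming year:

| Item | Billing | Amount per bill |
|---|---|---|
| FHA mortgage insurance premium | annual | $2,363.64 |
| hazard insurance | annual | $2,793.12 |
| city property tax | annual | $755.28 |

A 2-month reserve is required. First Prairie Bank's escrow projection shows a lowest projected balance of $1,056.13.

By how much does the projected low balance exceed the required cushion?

$70.79

FHA mortgage insurance premium: $2,363.64
Hazard insurance: $2,793.12
City property tax: $755.28
Annual escrow total = $2,363.64 + $2,793.12 + $755.28 = $5,912.04
Per month = $5,912.04 / 12 = $492.67
Required reserve = 2 × $492.67 = $985.34
Surplus = $1,056.13 − $985.34 = $70.79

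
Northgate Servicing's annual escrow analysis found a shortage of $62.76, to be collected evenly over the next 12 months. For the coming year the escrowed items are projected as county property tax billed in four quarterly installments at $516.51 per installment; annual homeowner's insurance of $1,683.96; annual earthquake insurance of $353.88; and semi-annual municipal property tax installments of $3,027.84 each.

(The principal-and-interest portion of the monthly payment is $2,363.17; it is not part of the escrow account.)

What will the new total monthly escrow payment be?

County property tax: $516.51 × 4 = $2,066.04
Homeowner's insurance: $1,683.96
Earthquake insurance: $353.88
Municipal property tax: $3,027.84 × 2 = $6,055.68
Annual escrow total = $10,159.56
Per month = $10,159.56 / 12 = $846.63
Shortage per month = $62.76 ÷ 12 = $5.23
Adjusted monthly = $846.63 + $5.23 = $851.86

$851.86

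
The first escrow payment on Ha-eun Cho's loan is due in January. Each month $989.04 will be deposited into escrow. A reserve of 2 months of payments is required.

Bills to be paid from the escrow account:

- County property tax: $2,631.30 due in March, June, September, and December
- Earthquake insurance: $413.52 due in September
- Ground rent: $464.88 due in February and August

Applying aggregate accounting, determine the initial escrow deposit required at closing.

$2,313.90

Cushion = 2 × $989.04 = $1,978.08
Trial balance (start $0, +$989.04 each month, − disbursements):
  Jan: +$989.04 → $989.04
  Feb: +$989.04 − $464.88 → $1,513.20
  Mar: +$989.04 − $2,631.30 → -$129.06
  Apr: +$989.04 → $859.98
  May: +$989.04 → $1,849.02
  Jun: +$989.04 − $2,631.30 → $206.76
  Jul: +$989.04 → $1,195.80
  Aug: +$989.04 − $464.88 → $1,719.96
  Sep: +$989.04 − $3,044.82 → -$335.82
  Oct: +$989.04 → $653.22
  Nov: +$989.04 → $1,642.26
  Dec: +$989.04 − $2,631.30 → $0.00
Lowest trial balance = -$335.82 (Sep)
Initial deposit = cushion − low point = $1,978.08 − (-$335.82) = $2,313.90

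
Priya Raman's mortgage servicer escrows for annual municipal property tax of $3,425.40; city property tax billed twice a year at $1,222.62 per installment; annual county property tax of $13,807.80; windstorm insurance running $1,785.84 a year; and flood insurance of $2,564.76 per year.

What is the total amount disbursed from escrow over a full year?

Municipal property tax: $3,425.40 annually
City property tax: $1,222.62 × 2 = $2,445.24 annually
County property tax: $13,807.80 annually
Windstorm insurance: $1,785.84 annually
Flood insurance: $2,564.76 annually
Total per year = $3,425.40 + $2,445.24 + $13,807.80 + $1,785.84 + $2,564.76 = $24,029.04

$24,029.04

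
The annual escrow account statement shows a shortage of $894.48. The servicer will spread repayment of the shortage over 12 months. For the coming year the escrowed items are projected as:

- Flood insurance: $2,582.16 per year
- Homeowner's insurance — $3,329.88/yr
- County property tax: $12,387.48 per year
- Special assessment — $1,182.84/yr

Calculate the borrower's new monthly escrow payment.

Flood insurance: $2,582.16
Homeowner's insurance: $3,329.88
County property tax: $12,387.48
Special assessment: $1,182.84
Total annual escrow = $2,582.16 + $3,329.88 + $12,387.48 + $1,182.84 = $19,482.36
Base monthly escrow = $19,482.36 / 12 = $1,623.53
Monthly shortage recovery: $894.48 / 12 = $74.54
Adjusted monthly = $1,623.53 + $74.54 = $1,698.07

$1,698.07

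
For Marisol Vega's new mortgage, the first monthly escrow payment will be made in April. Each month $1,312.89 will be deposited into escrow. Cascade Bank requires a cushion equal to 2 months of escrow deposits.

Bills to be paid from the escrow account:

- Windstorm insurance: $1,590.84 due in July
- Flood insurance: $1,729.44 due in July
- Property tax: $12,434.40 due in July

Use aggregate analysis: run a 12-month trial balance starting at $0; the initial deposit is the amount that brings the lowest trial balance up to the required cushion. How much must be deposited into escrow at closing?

$13,128.90

Cushion = 2 × $1,312.89 = $2,625.78
Trial balance (start $0, +$1,312.89 each month, − disbursements):
  Apr: +$1,312.89 → $1,312.89
  May: +$1,312.89 → $2,625.78
  Jun: +$1,312.89 → $3,938.67
  Jul: +$1,312.89 − $15,754.68 → -$10,503.12
  Aug: +$1,312.89 → -$9,190.23
  Sep: +$1,312.89 → -$7,877.34
  Oct: +$1,312.89 → -$6,564.45
  Nov: +$1,312.89 → -$5,251.56
  Dec: +$1,312.89 → -$3,938.67
  Jan: +$1,312.89 → -$2,625.78
  Feb: +$1,312.89 → -$1,312.89
  Mar: +$1,312.89 → $0.00
Lowest trial balance = -$10,503.12 (Jul)
Initial deposit = cushion − low point = $2,625.78 − (-$10,503.12) = $13,128.90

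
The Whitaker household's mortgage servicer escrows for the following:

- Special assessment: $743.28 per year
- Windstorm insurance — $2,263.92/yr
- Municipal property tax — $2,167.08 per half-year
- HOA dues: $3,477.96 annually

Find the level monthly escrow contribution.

Special assessment — $743.28 annually
Windstorm insurance — $2,263.92 annually
Municipal property tax — $2,167.08 × 2 = $4,334.16 annually
HOA dues — $3,477.96 annually
Annual escrow total = $743.28 + $2,263.92 + $4,334.16 + $3,477.96 = $10,819.32
Monthly escrow = $10,819.32 ÷ 12 = $901.61

$901.61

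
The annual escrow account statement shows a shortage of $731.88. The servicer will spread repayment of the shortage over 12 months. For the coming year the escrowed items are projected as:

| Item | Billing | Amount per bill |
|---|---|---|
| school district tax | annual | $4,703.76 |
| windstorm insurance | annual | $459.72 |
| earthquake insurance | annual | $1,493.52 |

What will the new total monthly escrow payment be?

School district tax — $4,703.76
Windstorm insurance — $459.72
Earthquake insurance — $1,493.52
Annual escrow total = $4,703.76 + $459.72 + $1,493.52 = $6,657.00
Monthly escrow = $6,657.00 ÷ 12 = $554.75
Shortage per month = $731.88 ÷ 12 = $60.99
New monthly escrow = $554.75 + $60.99 = $615.74

$615.74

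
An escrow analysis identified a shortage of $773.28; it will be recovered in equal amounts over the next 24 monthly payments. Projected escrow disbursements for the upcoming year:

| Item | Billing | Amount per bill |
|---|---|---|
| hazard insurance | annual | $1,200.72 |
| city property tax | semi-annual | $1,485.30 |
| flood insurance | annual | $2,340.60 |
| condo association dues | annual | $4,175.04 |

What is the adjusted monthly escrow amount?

Hazard insurance — $1,200.72 per year
City property tax — $1,485.30 × 2 = $2,970.60 per year
Flood insurance — $2,340.60 per year
Condo association dues — $4,175.04 per year
Yearly total = $10,686.96
Monthly escrow = $10,686.96 ÷ 12 = $890.58
Monthly shortage recovery: $773.28 / 24 = $32.22
New monthly escrow = $890.58 + $32.22 = $922.80

$922.80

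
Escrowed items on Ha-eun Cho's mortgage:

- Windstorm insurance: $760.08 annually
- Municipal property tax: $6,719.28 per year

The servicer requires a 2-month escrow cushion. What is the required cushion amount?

$1,246.56

Windstorm insurance = $760.08/yr
Municipal property tax = $6,719.28/yr
Total annual escrow = $760.08 + $6,719.28 = $7,479.36
Base monthly escrow = $7,479.36 / 12 = $623.28
Cushion = 2 × $623.28 = $1,246.56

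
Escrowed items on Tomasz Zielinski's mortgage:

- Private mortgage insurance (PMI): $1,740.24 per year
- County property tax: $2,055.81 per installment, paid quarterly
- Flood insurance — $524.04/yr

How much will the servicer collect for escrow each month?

Private mortgage insurance (PMI): $1,740.24 per year
County property tax: $2,055.81 × 4 = $8,223.24 per year
Flood insurance: $524.04 per year
Annual escrow total = $1,740.24 + $8,223.24 + $524.04 = $10,487.52
Per month = $10,487.52 / 12 = $873.96

$873.96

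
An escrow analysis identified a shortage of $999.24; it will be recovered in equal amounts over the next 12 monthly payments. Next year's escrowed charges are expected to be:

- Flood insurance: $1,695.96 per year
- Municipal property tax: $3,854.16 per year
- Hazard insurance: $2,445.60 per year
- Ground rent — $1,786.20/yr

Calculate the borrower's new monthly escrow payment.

$898.43

Flood insurance = $1,695.96/yr
Municipal property tax = $3,854.16/yr
Hazard insurance = $2,445.60/yr
Ground rent = $1,786.20/yr
Total annual escrow = $1,695.96 + $3,854.16 + $2,445.60 + $1,786.20 = $9,781.92
Monthly = $9,781.92 / 12 = $815.16
Shortage spread = $999.24 ÷ 12 = $83.27/mo
Adjusted monthly = $815.16 + $83.27 = $898.43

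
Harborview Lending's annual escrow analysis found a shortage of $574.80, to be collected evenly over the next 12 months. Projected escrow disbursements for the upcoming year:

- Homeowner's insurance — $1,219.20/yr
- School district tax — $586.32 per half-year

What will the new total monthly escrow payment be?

Homeowner's insurance: $1,219.20
School district tax: $586.32 × 2 = $1,172.64
Combined annual = $1,219.20 + $1,172.64 = $2,391.84
Base monthly escrow = $2,391.84 ÷ 12 = $199.32
Shortage spread = $574.80 ÷ 12 = $47.90/mo
Adjusted monthly = $199.32 + $47.90 = $247.22

$247.22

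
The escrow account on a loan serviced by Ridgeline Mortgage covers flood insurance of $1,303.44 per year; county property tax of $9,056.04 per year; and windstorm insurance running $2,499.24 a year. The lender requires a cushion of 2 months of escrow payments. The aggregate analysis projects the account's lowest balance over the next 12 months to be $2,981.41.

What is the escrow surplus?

Flood insurance = $1,303.44/yr
County property tax = $9,056.04/yr
Windstorm insurance = $2,499.24/yr
Total per year = $12,858.72
Per month = $12,858.72 ÷ 12 = $1,071.56
Required cushion = 2 × $1,071.56 = $2,143.12
Surplus = $2,981.41 − $2,143.12 = $838.29

$838.29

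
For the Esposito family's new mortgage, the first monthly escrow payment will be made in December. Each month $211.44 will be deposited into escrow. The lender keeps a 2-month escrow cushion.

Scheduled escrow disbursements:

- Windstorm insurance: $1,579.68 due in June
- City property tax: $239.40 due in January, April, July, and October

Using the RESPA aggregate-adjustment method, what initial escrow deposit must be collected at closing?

Cushion = 2 × $211.44 = $422.88
Trial balance (start $0, +$211.44 each month, − disbursements):
  Dec: +$211.44 → $211.44
  Jan: +$211.44 − $239.40 → $183.48
  Feb: +$211.44 → $394.92
  Mar: +$211.44 → $606.36
  Apr: +$211.44 − $239.40 → $578.40
  May: +$211.44 → $789.84
  Jun: +$211.44 − $1,579.68 → -$578.40
  Jul: +$211.44 − $239.40 → -$606.36
  Aug: +$211.44 → -$394.92
  Sep: +$211.44 → -$183.48
  Oct: +$211.44 − $239.40 → -$211.44
  Nov: +$211.44 → $0.00
Lowest trial balance = -$606.36 (Jul)
Initial deposit = cushion − low point = $422.88 − (-$606.36) = $1,029.24

$1,029.24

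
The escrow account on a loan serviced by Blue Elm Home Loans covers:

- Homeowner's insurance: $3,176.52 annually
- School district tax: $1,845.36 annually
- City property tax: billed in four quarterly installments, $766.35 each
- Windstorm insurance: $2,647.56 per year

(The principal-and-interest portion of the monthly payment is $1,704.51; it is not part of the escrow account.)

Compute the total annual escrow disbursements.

Homeowner's insurance = $3,176.52 per year
School district tax = $1,845.36 per year
City property tax = $766.35 × 4 = $3,065.40 per year
Windstorm insurance = $2,647.56 per year
Annual escrow total = $3,176.52 + $1,845.36 + $3,065.40 + $2,647.56 = $10,734.84

$10,734.84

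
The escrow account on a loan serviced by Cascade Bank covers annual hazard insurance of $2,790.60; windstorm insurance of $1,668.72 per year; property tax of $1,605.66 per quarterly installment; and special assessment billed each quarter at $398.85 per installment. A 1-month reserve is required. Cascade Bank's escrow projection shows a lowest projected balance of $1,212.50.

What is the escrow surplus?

$172.72

Hazard insurance — $2,790.60
Windstorm insurance — $1,668.72
Property tax — $1,605.66 × 4 = $6,422.64
Special assessment — $398.85 × 4 = $1,595.40
Annual escrow total = $12,477.36
Monthly escrow = $12,477.36 ÷ 12 = $1,039.78
Cushion = 1 × $1,039.78 = $1,039.78
Surplus = $1,212.50 − $1,039.78 = $172.72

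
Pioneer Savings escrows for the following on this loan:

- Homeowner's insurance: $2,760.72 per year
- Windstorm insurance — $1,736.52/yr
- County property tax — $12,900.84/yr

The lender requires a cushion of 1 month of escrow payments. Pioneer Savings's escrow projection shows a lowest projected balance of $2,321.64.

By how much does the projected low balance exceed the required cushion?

Homeowner's insurance — $2,760.72
Windstorm insurance — $1,736.52
County property tax — $12,900.84
Total per year = $2,760.72 + $1,736.52 + $12,900.84 = $17,398.08
Base monthly escrow = $17,398.08 / 12 = $1,449.84
Cushion = 1 × $1,449.84 = $1,449.84
Surplus = $2,321.64 − $1,449.84 = $871.80

$871.80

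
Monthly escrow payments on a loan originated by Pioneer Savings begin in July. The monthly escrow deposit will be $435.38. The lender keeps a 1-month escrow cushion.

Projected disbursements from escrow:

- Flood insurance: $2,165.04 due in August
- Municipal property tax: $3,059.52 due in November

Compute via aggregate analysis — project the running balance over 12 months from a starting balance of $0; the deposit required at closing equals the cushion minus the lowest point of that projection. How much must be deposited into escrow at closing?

$3,483.04

Cushion = 1 × $435.38 = $435.38
Trial balance (start $0, +$435.38 each month, − disbursements):
  Jul: +$435.38 → $435.38
  Aug: +$435.38 − $2,165.04 → -$1,294.28
  Sep: +$435.38 → -$858.90
  Oct: +$435.38 → -$423.52
  Nov: +$435.38 − $3,059.52 → -$3,047.66
  Dec: +$435.38 → -$2,612.28
  Jan: +$435.38 → -$2,176.90
  Feb: +$435.38 → -$1,741.52
  Mar: +$435.38 → -$1,306.14
  Apr: +$435.38 → -$870.76
  May: +$435.38 → -$435.38
  Jun: +$435.38 → $0.00
Lowest trial balance = -$3,047.66 (Nov)
Initial deposit = cushion − low point = $435.38 − (-$3,047.66) = $3,483.04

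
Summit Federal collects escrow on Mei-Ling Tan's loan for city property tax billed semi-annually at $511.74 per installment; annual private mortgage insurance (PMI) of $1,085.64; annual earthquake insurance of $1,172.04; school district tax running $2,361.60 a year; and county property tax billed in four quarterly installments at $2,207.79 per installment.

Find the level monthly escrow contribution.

City property tax: $511.74 × 2 = $1,023.48 annually
Private mortgage insurance (PMI): $1,085.64 annually
Earthquake insurance: $1,172.04 annually
School district tax: $2,361.60 annually
County property tax: $2,207.79 × 4 = $8,831.16 annually
Total annual escrow = $1,023.48 + $1,085.64 + $1,172.04 + $2,361.60 + $8,831.16 = $14,473.92
Base monthly escrow = $14,473.92 / 12 = $1,206.16

$1,206.16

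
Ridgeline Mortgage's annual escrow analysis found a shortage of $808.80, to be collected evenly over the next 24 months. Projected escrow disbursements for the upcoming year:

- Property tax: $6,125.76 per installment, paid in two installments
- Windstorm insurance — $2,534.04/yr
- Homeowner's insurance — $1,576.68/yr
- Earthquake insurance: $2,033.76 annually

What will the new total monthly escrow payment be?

$1,566.70

Property tax — $6,125.76 × 2 = $12,251.52 per year
Windstorm insurance — $2,534.04 per year
Homeowner's insurance — $1,576.68 per year
Earthquake insurance — $2,033.76 per year
Combined annual = $12,251.52 + $2,534.04 + $1,576.68 + $2,033.76 = $18,396.00
Monthly = $18,396.00 ÷ 12 = $1,533.00
Shortage per month = $808.80 ÷ 24 = $33.70
Adjusted monthly = $1,533.00 + $33.70 = $1,566.70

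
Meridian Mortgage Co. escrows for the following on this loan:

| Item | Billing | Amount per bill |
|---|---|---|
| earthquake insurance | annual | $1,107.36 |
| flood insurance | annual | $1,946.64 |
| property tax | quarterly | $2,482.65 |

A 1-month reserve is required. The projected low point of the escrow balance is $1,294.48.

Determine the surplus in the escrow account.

Earthquake insurance: $1,107.36/yr
Flood insurance: $1,946.64/yr
Property tax: $2,482.65 × 4 = $9,930.60/yr
Yearly total = $12,984.60
Base monthly escrow = $12,984.60 ÷ 12 = $1,082.05
Required reserve = 1 × $1,082.05 = $1,082.05
Surplus = $1,294.48 − $1,082.05 = $212.43

$212.43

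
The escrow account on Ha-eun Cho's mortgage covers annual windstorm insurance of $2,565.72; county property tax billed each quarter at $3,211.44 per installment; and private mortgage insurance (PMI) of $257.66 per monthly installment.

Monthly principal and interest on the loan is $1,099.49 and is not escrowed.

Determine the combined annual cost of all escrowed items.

Windstorm insurance — $2,565.72/yr
County property tax — $3,211.44 × 4 = $12,845.76/yr
Private mortgage insurance (PMI) — $257.66 × 12 = $3,091.92/yr
Annual escrow total = $18,503.40

$18,503.40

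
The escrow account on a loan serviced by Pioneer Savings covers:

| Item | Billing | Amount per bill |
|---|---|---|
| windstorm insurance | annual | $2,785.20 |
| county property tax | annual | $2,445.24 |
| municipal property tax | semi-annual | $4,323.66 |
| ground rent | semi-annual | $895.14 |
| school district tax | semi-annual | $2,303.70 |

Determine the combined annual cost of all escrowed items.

$20,275.44

Windstorm insurance: $2,785.20 annually
County property tax: $2,445.24 annually
Municipal property tax: $4,323.66 × 2 = $8,647.32 annually
Ground rent: $895.14 × 2 = $1,790.28 annually
School district tax: $2,303.70 × 2 = $4,607.40 annually
Annual escrow total = $2,785.20 + $2,445.24 + $8,647.32 + $1,790.28 + $4,607.40 = $20,275.44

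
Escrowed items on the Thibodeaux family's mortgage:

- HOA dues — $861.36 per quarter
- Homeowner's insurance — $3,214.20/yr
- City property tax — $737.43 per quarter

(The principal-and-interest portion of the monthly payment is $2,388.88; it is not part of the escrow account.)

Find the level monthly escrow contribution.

HOA dues = $861.36 × 4 = $3,445.44 annually
Homeowner's insurance = $3,214.20 annually
City property tax = $737.43 × 4 = $2,949.72 annually
Yearly total = $9,609.36
Monthly escrow = $9,609.36 ÷ 12 = $800.78

$800.78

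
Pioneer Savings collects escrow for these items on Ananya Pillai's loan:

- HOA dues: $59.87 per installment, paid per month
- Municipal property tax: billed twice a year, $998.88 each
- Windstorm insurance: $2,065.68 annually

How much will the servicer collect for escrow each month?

$398.49

HOA dues: $59.87 × 12 = $718.44 per year
Municipal property tax: $998.88 × 2 = $1,997.76 per year
Windstorm insurance: $2,065.68 per year
Yearly total = $4,781.88
Base monthly escrow = $4,781.88 ÷ 12 = $398.49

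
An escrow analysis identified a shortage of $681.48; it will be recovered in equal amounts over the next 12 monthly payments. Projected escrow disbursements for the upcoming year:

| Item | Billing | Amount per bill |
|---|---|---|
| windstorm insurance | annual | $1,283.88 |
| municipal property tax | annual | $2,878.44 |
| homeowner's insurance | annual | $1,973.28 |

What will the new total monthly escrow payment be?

Windstorm insurance: $1,283.88/yr
Municipal property tax: $2,878.44/yr
Homeowner's insurance: $1,973.28/yr
Combined annual = $1,283.88 + $2,878.44 + $1,973.28 = $6,135.60
Monthly = $6,135.60 / 12 = $511.30
Shortage per month = $681.48 / 12 = $56.79
Adjusted monthly = $511.30 + $56.79 = $568.09

$568.09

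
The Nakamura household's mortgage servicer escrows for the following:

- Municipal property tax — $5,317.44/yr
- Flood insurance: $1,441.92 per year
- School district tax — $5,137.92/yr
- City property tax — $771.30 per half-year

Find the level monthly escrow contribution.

Municipal property tax = $5,317.44 annually
Flood insurance = $1,441.92 annually
School district tax = $5,137.92 annually
City property tax = $771.30 × 2 = $1,542.60 annually
Total annual escrow = $5,317.44 + $1,441.92 + $5,137.92 + $1,542.60 = $13,439.88
Monthly escrow = $13,439.88 ÷ 12 = $1,119.99

$1,119.99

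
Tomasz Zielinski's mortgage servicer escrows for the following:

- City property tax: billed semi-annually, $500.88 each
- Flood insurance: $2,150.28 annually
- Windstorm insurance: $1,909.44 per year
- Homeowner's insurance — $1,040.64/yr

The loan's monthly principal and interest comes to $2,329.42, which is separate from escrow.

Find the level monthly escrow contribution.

City property tax: $500.88 × 2 = $1,001.76
Flood insurance: $2,150.28
Windstorm insurance: $1,909.44
Homeowner's insurance: $1,040.64
Total per year = $1,001.76 + $2,150.28 + $1,909.44 + $1,040.64 = $6,102.12
Monthly = $6,102.12 ÷ 12 = $508.51

$508.51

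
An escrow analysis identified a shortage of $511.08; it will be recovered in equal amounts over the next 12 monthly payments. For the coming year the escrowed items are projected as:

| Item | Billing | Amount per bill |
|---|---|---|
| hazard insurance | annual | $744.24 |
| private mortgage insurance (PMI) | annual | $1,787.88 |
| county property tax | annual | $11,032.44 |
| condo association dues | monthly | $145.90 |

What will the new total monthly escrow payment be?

$1,318.87

Hazard insurance: $744.24/yr
Private mortgage insurance (PMI): $1,787.88/yr
County property tax: $11,032.44/yr
Condo association dues: $145.90 × 12 = $1,750.80/yr
Combined annual = $744.24 + $1,787.88 + $11,032.44 + $1,750.80 = $15,315.36
Per month = $15,315.36 / 12 = $1,276.28
Shortage per month = $511.08 / 12 = $42.59
New monthly escrow = $1,276.28 + $42.59 = $1,318.87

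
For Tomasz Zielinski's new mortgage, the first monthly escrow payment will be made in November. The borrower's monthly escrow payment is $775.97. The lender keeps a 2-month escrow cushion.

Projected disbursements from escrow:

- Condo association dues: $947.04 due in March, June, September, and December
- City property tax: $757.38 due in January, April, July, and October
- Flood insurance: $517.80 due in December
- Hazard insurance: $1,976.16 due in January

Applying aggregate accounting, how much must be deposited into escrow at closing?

Cushion = 2 × $775.97 = $1,551.94
Trial balance (start $0, +$775.97 each month, − disbursements):
  Nov: +$775.97 → $775.97
  Dec: +$775.97 − $1,464.84 → $87.10
  Jan: +$775.97 − $2,733.54 → -$1,870.47
  Feb: +$775.97 → -$1,094.50
  Mar: +$775.97 − $947.04 → -$1,265.57
  Apr: +$775.97 − $757.38 → -$1,246.98
  May: +$775.97 → -$471.01
  Jun: +$775.97 − $947.04 → -$642.08
  Jul: +$775.97 − $757.38 → -$623.49
  Aug: +$775.97 → $152.48
  Sep: +$775.97 − $947.04 → -$18.59
  Oct: +$775.97 − $757.38 → $0.00
Lowest trial balance = -$1,870.47 (Jan)
Initial deposit = cushion − low point = $1,551.94 − (-$1,870.47) = $3,422.41

$3,422.41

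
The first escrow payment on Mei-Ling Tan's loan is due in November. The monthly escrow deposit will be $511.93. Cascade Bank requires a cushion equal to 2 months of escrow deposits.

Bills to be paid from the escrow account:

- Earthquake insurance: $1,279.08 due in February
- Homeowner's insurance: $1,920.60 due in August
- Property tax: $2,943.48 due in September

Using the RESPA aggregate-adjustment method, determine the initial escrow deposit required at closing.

$1,535.79

Cushion = 2 × $511.93 = $1,023.86
Trial balance (start $0, +$511.93 each month, − disbursements):
  Nov: +$511.93 → $511.93
  Dec: +$511.93 → $1,023.86
  Jan: +$511.93 → $1,535.79
  Feb: +$511.93 − $1,279.08 → $768.64
  Mar: +$511.93 → $1,280.57
  Apr: +$511.93 → $1,792.50
  May: +$511.93 → $2,304.43
  Jun: +$511.93 → $2,816.36
  Jul: +$511.93 → $3,328.29
  Aug: +$511.93 − $1,920.60 → $1,919.62
  Sep: +$511.93 − $2,943.48 → -$511.93
  Oct: +$511.93 → $0.00
Lowest trial balance = -$511.93 (Sep)
Initial deposit = cushion − low point = $1,023.86 − (-$511.93) = $1,535.79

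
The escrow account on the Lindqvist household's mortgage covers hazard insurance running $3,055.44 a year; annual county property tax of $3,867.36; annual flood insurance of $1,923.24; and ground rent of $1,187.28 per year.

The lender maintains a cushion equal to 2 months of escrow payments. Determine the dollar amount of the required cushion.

$1,672.22

Hazard insurance = $3,055.44/yr
County property tax = $3,867.36/yr
Flood insurance = $1,923.24/yr
Ground rent = $1,187.28/yr
Combined annual = $3,055.44 + $3,867.36 + $1,923.24 + $1,187.28 = $10,033.32
Monthly = $10,033.32 / 12 = $836.11
Cushion = 2 × $836.11 = $1,672.22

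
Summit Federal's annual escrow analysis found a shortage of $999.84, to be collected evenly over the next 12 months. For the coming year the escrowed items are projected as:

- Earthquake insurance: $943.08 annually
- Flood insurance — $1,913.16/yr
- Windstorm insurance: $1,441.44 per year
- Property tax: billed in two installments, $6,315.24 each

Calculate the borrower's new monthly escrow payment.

$1,494.00

Earthquake insurance: $943.08 annually
Flood insurance: $1,913.16 annually
Windstorm insurance: $1,441.44 annually
Property tax: $6,315.24 × 2 = $12,630.48 annually
Combined annual = $16,928.16
Per month = $16,928.16 / 12 = $1,410.68
Shortage per month = $999.84 / 12 = $83.32
New monthly escrow = $1,410.68 + $83.32 = $1,494.00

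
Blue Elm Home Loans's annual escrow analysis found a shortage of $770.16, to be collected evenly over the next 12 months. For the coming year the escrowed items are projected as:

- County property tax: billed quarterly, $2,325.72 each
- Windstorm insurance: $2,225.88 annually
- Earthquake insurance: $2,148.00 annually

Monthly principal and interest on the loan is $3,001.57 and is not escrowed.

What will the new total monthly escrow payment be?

County property tax — $2,325.72 × 4 = $9,302.88/yr
Windstorm insurance — $2,225.88/yr
Earthquake insurance — $2,148.00/yr
Total annual escrow = $9,302.88 + $2,225.88 + $2,148.00 = $13,676.76
Monthly escrow = $13,676.76 / 12 = $1,139.73
Shortage spread = $770.16 ÷ 12 = $64.18/mo
Adjusted monthly = $1,139.73 + $64.18 = $1,203.91

$1,203.91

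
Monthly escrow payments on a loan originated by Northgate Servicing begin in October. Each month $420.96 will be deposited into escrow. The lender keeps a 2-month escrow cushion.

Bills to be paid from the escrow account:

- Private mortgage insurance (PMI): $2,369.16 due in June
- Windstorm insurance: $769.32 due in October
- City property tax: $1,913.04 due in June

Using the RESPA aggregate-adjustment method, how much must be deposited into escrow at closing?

Cushion = 2 × $420.96 = $841.92
Trial balance (start $0, +$420.96 each month, − disbursements):
  Oct: +$420.96 − $769.32 → -$348.36
  Nov: +$420.96 → $72.60
  Dec: +$420.96 → $493.56
  Jan: +$420.96 → $914.52
  Feb: +$420.96 → $1,335.48
  Mar: +$420.96 → $1,756.44
  Apr: +$420.96 → $2,177.40
  May: +$420.96 → $2,598.36
  Jun: +$420.96 − $4,282.20 → -$1,262.88
  Jul: +$420.96 → -$841.92
  Aug: +$420.96 → -$420.96
  Sep: +$420.96 → $0.00
Lowest trial balance = -$1,262.88 (Jun)
Initial deposit = cushion − low point = $841.92 − (-$1,262.88) = $2,104.80

$2,104.80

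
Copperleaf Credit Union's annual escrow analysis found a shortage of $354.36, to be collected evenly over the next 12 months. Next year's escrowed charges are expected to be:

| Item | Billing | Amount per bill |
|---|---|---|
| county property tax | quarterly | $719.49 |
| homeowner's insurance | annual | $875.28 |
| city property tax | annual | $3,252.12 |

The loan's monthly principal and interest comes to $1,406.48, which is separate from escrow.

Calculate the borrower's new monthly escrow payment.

$613.31

County property tax = $719.49 × 4 = $2,877.96 annually
Homeowner's insurance = $875.28 annually
City property tax = $3,252.12 annually
Total per year = $7,005.36
Monthly escrow = $7,005.36 ÷ 12 = $583.78
Monthly shortage recovery: $354.36 / 12 = $29.53
New monthly escrow = $583.78 + $29.53 = $613.31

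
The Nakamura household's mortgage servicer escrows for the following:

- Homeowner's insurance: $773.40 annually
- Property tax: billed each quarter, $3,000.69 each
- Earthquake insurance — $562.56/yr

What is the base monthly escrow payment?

$1,111.56

Homeowner's insurance: $773.40/yr
Property tax: $3,000.69 × 4 = $12,002.76/yr
Earthquake insurance: $562.56/yr
Combined annual = $773.40 + $12,002.76 + $562.56 = $13,338.72
Per month = $13,338.72 ÷ 12 = $1,111.56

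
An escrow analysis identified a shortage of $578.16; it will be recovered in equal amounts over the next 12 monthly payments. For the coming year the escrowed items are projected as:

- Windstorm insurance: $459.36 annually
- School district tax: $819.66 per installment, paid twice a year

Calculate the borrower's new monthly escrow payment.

$223.07

Windstorm insurance = $459.36 per year
School district tax = $819.66 × 2 = $1,639.32 per year
Annual escrow total = $459.36 + $1,639.32 = $2,098.68
Monthly = $2,098.68 / 12 = $174.89
Monthly shortage recovery: $578.16 ÷ 12 = $48.18
New monthly escrow = $174.89 + $48.18 = $223.07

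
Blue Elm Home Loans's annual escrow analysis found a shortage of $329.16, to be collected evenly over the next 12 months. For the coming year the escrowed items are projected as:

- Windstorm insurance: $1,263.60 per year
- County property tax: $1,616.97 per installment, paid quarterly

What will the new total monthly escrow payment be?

Windstorm insurance: $1,263.60 per year
County property tax: $1,616.97 × 4 = $6,467.88 per year
Yearly total = $1,263.60 + $6,467.88 = $7,731.48
Base monthly escrow = $7,731.48 ÷ 12 = $644.29
Shortage spread = $329.16 ÷ 12 = $27.43/mo
New monthly escrow = $644.29 + $27.43 = $671.72

$671.72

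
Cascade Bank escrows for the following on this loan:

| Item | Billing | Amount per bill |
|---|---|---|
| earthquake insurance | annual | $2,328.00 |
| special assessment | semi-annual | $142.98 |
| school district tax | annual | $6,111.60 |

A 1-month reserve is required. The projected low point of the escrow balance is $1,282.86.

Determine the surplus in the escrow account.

Earthquake insurance: $2,328.00
Special assessment: $142.98 × 2 = $285.96
School district tax: $6,111.60
Combined annual = $2,328.00 + $285.96 + $6,111.60 = $8,725.56
Monthly = $8,725.56 / 12 = $727.13
Cushion = 1 × $727.13 = $727.13
Excess over cushion: $1,282.86 − $727.13 = $555.73

$555.73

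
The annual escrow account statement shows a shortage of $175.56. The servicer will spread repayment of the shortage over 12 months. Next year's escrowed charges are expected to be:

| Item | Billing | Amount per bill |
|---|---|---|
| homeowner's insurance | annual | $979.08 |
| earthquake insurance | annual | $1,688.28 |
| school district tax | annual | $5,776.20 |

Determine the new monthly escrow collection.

$718.26

Homeowner's insurance: $979.08 per year
Earthquake insurance: $1,688.28 per year
School district tax: $5,776.20 per year
Annual escrow total = $979.08 + $1,688.28 + $5,776.20 = $8,443.56
Monthly escrow = $8,443.56 / 12 = $703.63
Shortage per month = $175.56 ÷ 12 = $14.63
Adjusted monthly = $703.63 + $14.63 = $718.26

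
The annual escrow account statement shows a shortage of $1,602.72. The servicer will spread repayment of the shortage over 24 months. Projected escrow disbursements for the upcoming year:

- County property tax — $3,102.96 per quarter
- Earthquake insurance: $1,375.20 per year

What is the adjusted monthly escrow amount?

County property tax — $3,102.96 × 4 = $12,411.84 per year
Earthquake insurance — $1,375.20 per year
Combined annual = $12,411.84 + $1,375.20 = $13,787.04
Monthly = $13,787.04 / 12 = $1,148.92
Shortage spread = $1,602.72 ÷ 24 = $66.78/mo
New monthly escrow = $1,148.92 + $66.78 = $1,215.70

$1,215.70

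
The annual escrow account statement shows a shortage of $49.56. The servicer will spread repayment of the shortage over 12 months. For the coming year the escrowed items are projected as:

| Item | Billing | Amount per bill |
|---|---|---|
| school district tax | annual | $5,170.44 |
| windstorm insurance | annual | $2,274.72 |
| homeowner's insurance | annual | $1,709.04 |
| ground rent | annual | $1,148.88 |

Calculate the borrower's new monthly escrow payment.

School district tax = $5,170.44 annually
Windstorm insurance = $2,274.72 annually
Homeowner's insurance = $1,709.04 annually
Ground rent = $1,148.88 annually
Total annual escrow = $10,303.08
Monthly escrow = $10,303.08 / 12 = $858.59
Shortage per month = $49.56 / 12 = $4.13
Adjusted monthly = $858.59 + $4.13 = $862.72

$862.72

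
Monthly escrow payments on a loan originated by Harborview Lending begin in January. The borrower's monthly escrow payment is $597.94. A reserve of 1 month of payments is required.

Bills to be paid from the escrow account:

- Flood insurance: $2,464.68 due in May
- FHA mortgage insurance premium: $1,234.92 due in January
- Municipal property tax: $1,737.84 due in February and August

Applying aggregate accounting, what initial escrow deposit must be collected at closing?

$3,045.68

Cushion = 1 × $597.94 = $597.94
Trial balance (start $0, +$597.94 each month, − disbursements):
  Jan: +$597.94 − $1,234.92 → -$636.98
  Feb: +$597.94 − $1,737.84 → -$1,776.88
  Mar: +$597.94 → -$1,178.94
  Apr: +$597.94 → -$581.00
  May: +$597.94 − $2,464.68 → -$2,447.74
  Jun: +$597.94 → -$1,849.80
  Jul: +$597.94 → -$1,251.86
  Aug: +$597.94 − $1,737.84 → -$2,391.76
  Sep: +$597.94 → -$1,793.82
  Oct: +$597.94 → -$1,195.88
  Nov: +$597.94 → -$597.94
  Dec: +$597.94 → $0.00
Lowest trial balance = -$2,447.74 (May)
Initial deposit = cushion − low point = $597.94 − (-$2,447.74) = $3,045.68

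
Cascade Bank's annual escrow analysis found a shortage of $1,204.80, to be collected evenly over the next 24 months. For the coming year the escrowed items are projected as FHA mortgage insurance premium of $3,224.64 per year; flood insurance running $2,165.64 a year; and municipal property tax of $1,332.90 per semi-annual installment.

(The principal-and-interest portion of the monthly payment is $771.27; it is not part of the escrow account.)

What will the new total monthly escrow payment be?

FHA mortgage insurance premium = $3,224.64
Flood insurance = $2,165.64
Municipal property tax = $1,332.90 × 2 = $2,665.80
Annual escrow total = $3,224.64 + $2,165.64 + $2,665.80 = $8,056.08
Monthly = $8,056.08 / 12 = $671.34
Monthly shortage recovery: $1,204.80 / 24 = $50.20
New monthly escrow = $671.34 + $50.20 = $721.54

$721.54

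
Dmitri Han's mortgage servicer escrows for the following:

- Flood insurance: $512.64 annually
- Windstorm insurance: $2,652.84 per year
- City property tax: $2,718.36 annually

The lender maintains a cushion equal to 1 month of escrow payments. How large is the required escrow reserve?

$490.32

Flood insurance = $512.64 annually
Windstorm insurance = $2,652.84 annually
City property tax = $2,718.36 annually
Total per year = $512.64 + $2,652.84 + $2,718.36 = $5,883.84
Base monthly escrow = $5,883.84 / 12 = $490.32
Reserve = 1 × $490.32 = $490.32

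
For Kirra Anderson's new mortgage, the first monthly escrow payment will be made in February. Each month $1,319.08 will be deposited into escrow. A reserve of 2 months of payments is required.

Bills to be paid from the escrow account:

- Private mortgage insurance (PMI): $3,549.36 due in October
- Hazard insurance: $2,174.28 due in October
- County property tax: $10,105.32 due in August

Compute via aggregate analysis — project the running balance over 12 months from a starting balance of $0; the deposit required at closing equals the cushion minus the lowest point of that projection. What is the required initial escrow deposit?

$6,595.40

Cushion = 2 × $1,319.08 = $2,638.16
Trial balance (start $0, +$1,319.08 each month, − disbursements):
  Feb: +$1,319.08 → $1,319.08
  Mar: +$1,319.08 → $2,638.16
  Apr: +$1,319.08 → $3,957.24
  May: +$1,319.08 → $5,276.32
  Jun: +$1,319.08 → $6,595.40
  Jul: +$1,319.08 → $7,914.48
  Aug: +$1,319.08 − $10,105.32 → -$871.76
  Sep: +$1,319.08 → $447.32
  Oct: +$1,319.08 − $5,723.64 → -$3,957.24
  Nov: +$1,319.08 → -$2,638.16
  Dec: +$1,319.08 → -$1,319.08
  Jan: +$1,319.08 → $0.00
Lowest trial balance = -$3,957.24 (Oct)
Initial deposit = cushion − low point = $2,638.16 − (-$3,957.24) = $6,595.40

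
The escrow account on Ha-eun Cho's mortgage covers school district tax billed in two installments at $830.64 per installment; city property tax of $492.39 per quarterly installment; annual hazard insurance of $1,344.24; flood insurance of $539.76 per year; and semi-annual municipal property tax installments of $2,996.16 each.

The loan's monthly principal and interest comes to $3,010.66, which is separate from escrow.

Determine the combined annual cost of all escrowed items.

School district tax: $830.64 × 2 = $1,661.28 per year
City property tax: $492.39 × 4 = $1,969.56 per year
Hazard insurance: $1,344.24 per year
Flood insurance: $539.76 per year
Municipal property tax: $2,996.16 × 2 = $5,992.32 per year
Yearly total = $1,661.28 + $1,969.56 + $1,344.24 + $539.76 + $5,992.32 = $11,507.16

$11,507.16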